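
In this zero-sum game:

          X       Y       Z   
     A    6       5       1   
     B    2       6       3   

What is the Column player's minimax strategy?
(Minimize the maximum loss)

Column should play Z, value = 3

Work:
Column player minimizes Row's maximum payoff:
Column X: max payoff to Row = 6
Column Y: max payoff to Row = 6
Column Z: max payoff to Row = 3
Minimum is 3, achieved by column Z.
Minimax strategy: Z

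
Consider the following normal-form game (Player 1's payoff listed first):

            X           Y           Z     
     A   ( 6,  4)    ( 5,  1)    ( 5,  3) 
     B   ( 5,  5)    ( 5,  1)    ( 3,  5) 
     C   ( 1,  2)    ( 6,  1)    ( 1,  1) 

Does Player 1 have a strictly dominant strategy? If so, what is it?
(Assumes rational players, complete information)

No strictly dominant strategy exists for Player 1

Work:
A strategy strictly dominates another if it gives a strictly higher payoff against every opponent action. Compare each pair of P1's strategies column-by-column:
  A vs B: [6 vs 5, 5 vs 5, 5 vs 3] → A does not strictly dominate B (column Y: 5 ≤ 5)
  A vs C: [6 vs 1, 5 vs 6, 5 vs 1] → A does not strictly dominate C (column Y: 5 ≤ 6)
  B vs A: [5 vs 6, 5 vs 5, 3 vs 5] → B does not strictly dominate A (column X: 5 ≤ 6)
  B vs C: [5 vs 1, 5 vs 6, 3 vs 1] → B does not strictly dominate C (column Y: 5 ≤ 6)
  C vs A: [1 vs 6, 6 vs 5, 1 vs 5] → C does not strictly dominate A (column X: 1 ≤ 6)
  C vs B: [1 vs 5, 6 vs 5, 1 vs 3] → C does not strictly dominate B (column X: 1 ≤ 5)
No single strategy strictly dominates all others → no strictly dominant strategy.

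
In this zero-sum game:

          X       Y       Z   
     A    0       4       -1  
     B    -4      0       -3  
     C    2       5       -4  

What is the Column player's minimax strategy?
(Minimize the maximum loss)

Column should play Z, value = -1

Work:
Column player minimizes Row's maximum payoff:
Column X: max payoff to Row = 2
Column Y: max payoff to Row = 5
Column Z: max payoff to Row = -1
Minimum is -1, achieved by column Z.
Minimax strategy: Z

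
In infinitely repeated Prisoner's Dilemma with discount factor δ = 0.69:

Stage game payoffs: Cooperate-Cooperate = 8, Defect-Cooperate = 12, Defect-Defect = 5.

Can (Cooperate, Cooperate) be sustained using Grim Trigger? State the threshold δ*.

δ* = 0.5714; since δ = 0.69 ≥ 0.5714, cooperation can be sustained

Work:
For Grim Trigger:
Cooperate forever: 8/(1-δ)
Defect then punished: 12 + 5·δ/(1-δ)
Need: 8/(1-δ) ≥ 12 + 5·δ/(1-δ)
Solving: δ ≥ (T-R)/(T-P) = (12-8)/(12-5) = 0.5714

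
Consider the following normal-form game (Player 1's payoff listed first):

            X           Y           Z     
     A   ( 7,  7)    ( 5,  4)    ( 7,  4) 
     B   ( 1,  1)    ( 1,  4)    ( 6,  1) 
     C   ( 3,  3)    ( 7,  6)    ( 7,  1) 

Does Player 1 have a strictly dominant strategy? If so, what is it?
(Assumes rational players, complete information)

No strictly dominant strategy exists for Player 1

Work:
A strategy strictly dominates another if it gives a strictly higher payoff against every opponent action. Compare each pair of P1's strategies column-by-column:
  A vs B: [7 vs 1, 5 vs 1, 7 vs 6] → A strictly dominates B
  A vs C: [7 vs 3, 5 vs 7, 7 vs 7] → A does not strictly dominate C (column Y: 5 ≤ 7)
  B vs A: [1 vs 7, 1 vs 5, 6 vs 7] → B does not strictly dominate A (column X: 1 ≤ 7)
  B vs C: [1 vs 3, 1 vs 7, 6 vs 7] → B does not strictly dominate C (column X: 1 ≤ 3)
  C vs A: [3 vs 7, 7 vs 5, 7 vs 7] → C does not strictly dominate A (column X: 3 ≤ 7)
  C vs B: [3 vs 1, 7 vs 1, 7 vs 6] → C strictly dominates B
No single strategy strictly dominates all others → no strictly dominant strategy.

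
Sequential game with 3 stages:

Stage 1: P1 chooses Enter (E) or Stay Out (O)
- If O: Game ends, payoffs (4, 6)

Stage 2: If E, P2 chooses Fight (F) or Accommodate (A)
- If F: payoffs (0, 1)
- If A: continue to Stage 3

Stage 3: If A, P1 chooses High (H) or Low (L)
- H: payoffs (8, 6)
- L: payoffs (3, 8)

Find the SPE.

SPE: (E, A, H); Outcome (8, 6)

Work:
Stage 3: P1 chooses H (8 vs 3)
Stage 2: P2: F->1, A->6 (anticipating H). Choose A
Stage 1: P1: O->4, E->8 (anticipating A, H). Choose E
SPE path: E -> A -> H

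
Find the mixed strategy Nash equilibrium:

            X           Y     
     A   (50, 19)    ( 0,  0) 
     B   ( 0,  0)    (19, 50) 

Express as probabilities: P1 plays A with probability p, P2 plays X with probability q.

p = 0.7246, q = 0.2754

Work:
Find probabilities that make opponent indifferent:
P2 chooses q to make P1 indifferent between A and B
P1 chooses p to make P2 indifferent between X and Y
Mixed NE: P1 plays (A: 0.7246, B: 0.2754), P2 plays (X: 0.2754, Y: 0.7246)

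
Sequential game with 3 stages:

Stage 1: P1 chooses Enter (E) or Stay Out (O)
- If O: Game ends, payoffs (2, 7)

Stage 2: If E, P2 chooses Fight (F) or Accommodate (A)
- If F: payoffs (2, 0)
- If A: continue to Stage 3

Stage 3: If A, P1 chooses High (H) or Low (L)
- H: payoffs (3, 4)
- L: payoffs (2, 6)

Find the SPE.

SPE: (E, A, H); Outcome (3, 4)

Work:
Stage 3: P1 chooses H (3 vs 2)
Stage 2: P2: F->0, A->4 (anticipating H). Choose A
Stage 1: P1: O->2, E->3 (anticipating A, H). Choose E
SPE path: E -> A -> H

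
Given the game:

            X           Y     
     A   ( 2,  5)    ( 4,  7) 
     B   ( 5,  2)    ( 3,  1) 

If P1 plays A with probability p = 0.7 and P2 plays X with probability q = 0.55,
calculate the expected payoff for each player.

E[P1] = 3.26, E[P2] = 4.595

Work:
E[P1] = p·q·π₁(A,X) + p·(1-q)·π₁(A,Y) + (1-p)·q·π₁(B,X) + (1-p)·(1-q)·π₁(B,Y)
= 0.7·0.55·2 + 0.7·0.45·4 + 0.3·0.55·5 + 0.3·0.45·3
= 3.26

E[P2] = 4.595 (similar calculation)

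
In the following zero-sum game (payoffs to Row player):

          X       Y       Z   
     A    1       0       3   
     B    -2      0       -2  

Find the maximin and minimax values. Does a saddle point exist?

Maximin = 0, Minimax = 0, Saddle: True

Work:
Row minimums: [0, -2] → maximin = 0
Column maximums: [1, 0, 3] → minimax = 0
Saddle point exists! Game value = 0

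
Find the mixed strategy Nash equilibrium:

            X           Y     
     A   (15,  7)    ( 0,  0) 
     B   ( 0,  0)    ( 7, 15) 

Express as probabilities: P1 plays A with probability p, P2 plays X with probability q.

p = 0.6818, q = 0.3182

Work:
Find probabilities that make opponent indifferent:
P2 chooses q to make P1 indifferent between A and B
P1 chooses p to make P2 indifferent between X and Y
Mixed NE: P1 plays (A: 0.6818, B: 0.3182), P2 plays (X: 0.3182, Y: 0.6818)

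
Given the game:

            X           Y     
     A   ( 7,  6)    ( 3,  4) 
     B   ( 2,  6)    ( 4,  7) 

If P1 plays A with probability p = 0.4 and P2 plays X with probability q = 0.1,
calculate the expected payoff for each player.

E[P1] = 3.64, E[P2] = 5.82

Work:
E[P1] = p·q·π₁(A,X) + p·(1-q)·π₁(A,Y) + (1-p)·q·π₁(B,X) + (1-p)·(1-q)·π₁(B,Y)
= 0.4·0.1·7 + 0.4·0.9·3 + 0.6·0.1·2 + 0.6·0.9·4
= 3.64

E[P2] = 5.82 (similar calculation)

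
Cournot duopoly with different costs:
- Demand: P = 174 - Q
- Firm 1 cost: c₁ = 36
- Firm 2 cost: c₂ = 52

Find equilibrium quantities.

q₁* = 51.33, q₂* = 35.33

Work:
Reaction: q₁ = (174 - 36 - q₂)/2
Reaction: q₂ = (174 - 52 - q₁)/2
Solve simultaneously:
q₁* = (174 - 2×36 + 52)/3 = 51.33
q₂* = (174 - 2×52 + 36)/3 = 35.33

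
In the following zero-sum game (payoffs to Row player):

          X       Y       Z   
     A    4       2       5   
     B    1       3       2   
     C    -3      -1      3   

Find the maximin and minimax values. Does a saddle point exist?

Maximin = 2, Minimax = 3, Saddle: False

Work:
Row minimums: [2, 1, -3] → maximin = 2
Column maximums: [4, 3, 5] → minimax = 3
No saddle point (maximin ≠ minimax). Mixed strategy needed.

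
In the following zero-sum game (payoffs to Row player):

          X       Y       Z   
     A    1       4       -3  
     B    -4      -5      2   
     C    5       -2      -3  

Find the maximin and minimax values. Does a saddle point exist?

Maximin = -3, Minimax = 2, Saddle: False

Work:
Row minimums: [-3, -5, -3] → maximin = -3
Column maximums: [5, 4, 2] → minimax = 2
No saddle point (maximin ≠ minimax). Mixed strategy needed.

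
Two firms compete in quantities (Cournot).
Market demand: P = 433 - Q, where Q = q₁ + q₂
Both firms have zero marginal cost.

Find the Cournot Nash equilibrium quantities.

q₁* = q₂* = 144.33; P* = 144.33

Work:
Profit: π_i = P·q_i = (a - q_i - q_j)·q_i
FOC: ∂π_i/∂q_i = a - 2q_i - q_j = 0
Reaction function: q_i = (433 - q_j)/2
Symmetry: q* = 433/3 = 144.33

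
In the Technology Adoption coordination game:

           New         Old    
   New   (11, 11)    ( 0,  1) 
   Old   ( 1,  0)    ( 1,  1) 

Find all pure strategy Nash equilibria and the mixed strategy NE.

Pure NE: (New, New) and (Old, Old); Mixed NE: p = 0.0909, q = 0.0909

Work:
Check pure NE:
(New, New): (11, 11) - no unilateral deviation beneficial
(Old, Old): (1, 1) - no unilateral deviation beneficial
Mixed NE: P1 plays New with p = 0.0909, P2 plays New with q = 0.0909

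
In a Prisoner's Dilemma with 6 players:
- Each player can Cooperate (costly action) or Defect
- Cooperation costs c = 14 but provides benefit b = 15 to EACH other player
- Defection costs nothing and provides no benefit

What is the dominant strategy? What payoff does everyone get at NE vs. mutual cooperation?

Dominant: Defect; NE payoff = 0; Coop payoff = 61

Work:
Defect dominates (saves cost c = 14, benefit to others is external)
NE: All defect → everyone gets 0
If all cooperate: each receives (5)×15 - 14 = 61
Social dilemma: 61 > 0 but NE gives 0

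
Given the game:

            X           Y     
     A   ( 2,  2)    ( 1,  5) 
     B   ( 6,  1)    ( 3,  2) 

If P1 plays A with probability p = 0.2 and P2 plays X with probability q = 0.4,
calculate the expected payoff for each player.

E[P1] = 3.64, E[P2] = 2.04

Work:
E[P1] = p·q·π₁(A,X) + p·(1-q)·π₁(A,Y) + (1-p)·q·π₁(B,X) + (1-p)·(1-q)·π₁(B,Y)
= 0.2·0.4·2 + 0.2·0.6·1 + 0.8·0.4·6 + 0.8·0.6·3
= 3.64

E[P2] = 2.04 (similar calculation)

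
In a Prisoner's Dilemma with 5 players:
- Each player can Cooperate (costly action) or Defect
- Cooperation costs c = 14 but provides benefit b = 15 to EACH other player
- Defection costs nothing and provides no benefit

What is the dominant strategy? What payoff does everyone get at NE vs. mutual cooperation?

Dominant: Defect; NE payoff = 0; Coop payoff = 46

Work:
Defect dominates (saves cost c = 14, benefit to others is external)
NE: All defect → everyone gets 0
If all cooperate: each receives (4)×15 - 14 = 46
Social dilemma: 46 > 0 but NE gives 0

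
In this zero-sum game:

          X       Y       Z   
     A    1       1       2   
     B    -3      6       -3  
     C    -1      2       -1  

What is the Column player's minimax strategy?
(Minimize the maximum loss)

Column should play X, value = 1

Work:
Column player minimizes Row's maximum payoff:
Column X: max payoff to Row = 1
Column Y: max payoff to Row = 6
Column Z: max payoff to Row = 2
Minimum is 1, achieved by column X.
Minimax strategy: X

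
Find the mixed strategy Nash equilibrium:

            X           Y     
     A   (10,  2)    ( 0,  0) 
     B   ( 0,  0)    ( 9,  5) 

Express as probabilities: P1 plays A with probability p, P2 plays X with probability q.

p = 0.7143, q = 0.4737

Work:
Find probabilities that make opponent indifferent:
P2 chooses q to make P1 indifferent between A and B
P1 chooses p to make P2 indifferent between X and Y
Mixed NE: P1 plays (A: 0.7143, B: 0.2857), P2 plays (X: 0.4737, Y: 0.5263)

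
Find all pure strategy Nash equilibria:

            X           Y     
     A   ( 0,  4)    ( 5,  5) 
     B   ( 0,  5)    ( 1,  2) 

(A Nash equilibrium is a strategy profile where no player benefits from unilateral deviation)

Nash equilibrium: (A, Y), (B, X)

Work:
Best responses:
  P1 vs X: payoffs [0, 0] → best response A/B (payoff 0)
  P1 vs Y: payoffs [5, 1] → best response A (payoff 5)
  P2 vs A: payoffs [4, 5] → best response Y (payoff 5)
  P2 vs B: payoffs [5, 2] → best response X (payoff 5)
Mutual best responses: (A,Y), (B,X) → Nash equilibria.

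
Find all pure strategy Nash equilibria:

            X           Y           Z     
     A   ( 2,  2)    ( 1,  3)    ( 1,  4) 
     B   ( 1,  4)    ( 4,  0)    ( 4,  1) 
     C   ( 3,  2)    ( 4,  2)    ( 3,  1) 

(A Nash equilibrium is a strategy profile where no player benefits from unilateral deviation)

Nash equilibrium: (C, X), (C, Y)

Work:
Best responses:
  P1 vs X: payoffs [2, 1, 3] → best response C (payoff 3)
  P1 vs Y: payoffs [1, 4, 4] → best response B/C (payoff 4)
  P1 vs Z: payoffs [1, 4, 3] → best response B (payoff 4)
  P2 vs A: payoffs [2, 3, 4] → best response Z (payoff 4)
  P2 vs B: payoffs [4, 0, 1] → best response X (payoff 4)
  P2 vs C: payoffs [2, 2, 1] → best response X/Y (payoff 2)
Mutual best responses: (C,X), (C,Y) → Nash equilibria.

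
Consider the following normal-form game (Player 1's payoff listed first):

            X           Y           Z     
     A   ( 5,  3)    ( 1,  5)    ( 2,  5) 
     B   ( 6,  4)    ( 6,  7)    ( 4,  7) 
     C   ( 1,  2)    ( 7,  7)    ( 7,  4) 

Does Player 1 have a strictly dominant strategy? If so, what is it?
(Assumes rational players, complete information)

No strictly dominant strategy exists for Player 1

Work:
A strategy strictly dominates another if it gives a strictly higher payoff against every opponent action. Compare each pair of P1's strategies column-by-column:
  A vs B: [5 vs 6, 1 vs 6, 2 vs 4] → A does not strictly dominate B (column X: 5 ≤ 6)
  A vs C: [5 vs 1, 1 vs 7, 2 vs 7] → A does not strictly dominate C (column Y: 1 ≤ 7)
  B vs A: [6 vs 5, 6 vs 1, 4 vs 2] → B strictly dominates A
  B vs C: [6 vs 1, 6 vs 7, 4 vs 7] → B does not strictly dominate C (column Y: 6 ≤ 7)
  C vs A: [1 vs 5, 7 vs 1, 7 vs 2] → C does not strictly dominate A (column X: 1 ≤ 5)
  C vs B: [1 vs 6, 7 vs 6, 7 vs 4] → C does not strictly dominate B (column X: 1 ≤ 6)
No single strategy strictly dominates all others → no strictly dominant strategy.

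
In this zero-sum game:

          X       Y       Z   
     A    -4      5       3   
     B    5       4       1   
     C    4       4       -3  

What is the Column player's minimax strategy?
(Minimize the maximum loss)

Column should play Z, value = 3

Work:
Column player minimizes Row's maximum payoff:
Column X: max payoff to Row = 5
Column Y: max payoff to Row = 5
Column Z: max payoff to Row = 3
Minimum is 3, achieved by column Z.
Minimax strategy: Z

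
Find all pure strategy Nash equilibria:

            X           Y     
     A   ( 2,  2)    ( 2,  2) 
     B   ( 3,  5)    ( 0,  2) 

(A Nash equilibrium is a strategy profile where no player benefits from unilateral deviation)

Nash equilibrium: (A, Y), (B, X)

Work:
Best responses:
  P1 vs X: payoffs [2, 3] → best response B (payoff 3)
  P1 vs Y: payoffs [2, 0] → best response A (payoff 2)
  P2 vs A: payoffs [2, 2] → best response X/Y (payoff 2)
  P2 vs B: payoffs [5, 2] → best response X (payoff 5)
Mutual best responses: (A,Y), (B,X) → Nash equilibria.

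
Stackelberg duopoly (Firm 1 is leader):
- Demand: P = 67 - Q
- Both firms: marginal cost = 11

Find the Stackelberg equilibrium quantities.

q₁* (leader) = 28.0, q₂* (follower) = 14.0

Work:
Follower's reaction: q₂ = (a - c - q₁)/2
Leader substitutes: π₁ = q₁·(a - q₁ - (a-c-q₁)/2 - c)
FOC: q₁* = (67 - 11)/2 = 28.00
Then: q₂* = (67 - 11 - 28.0)/2 = 14.00
Leader has first-mover advantage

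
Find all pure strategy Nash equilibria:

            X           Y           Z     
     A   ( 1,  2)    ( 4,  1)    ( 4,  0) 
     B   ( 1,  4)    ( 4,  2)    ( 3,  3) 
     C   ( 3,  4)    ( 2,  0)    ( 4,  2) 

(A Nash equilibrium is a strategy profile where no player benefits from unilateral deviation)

Nash equilibrium: (C, X)

Work:
Best responses:
  P1 vs X: payoffs [1, 1, 3] → best response C (payoff 3)
  P1 vs Y: payoffs [4, 4, 2] → best response A/B (payoff 4)
  P1 vs Z: payoffs [4, 3, 4] → best response A/C (payoff 4)
  P2 vs A: payoffs [2, 1, 0] → best response X (payoff 2)
  P2 vs B: payoffs [4, 2, 3] → best response X (payoff 4)
  P2 vs C: payoffs [4, 0, 2] → best response X (payoff 4)
Mutual best responses: (C,X) → Nash equilibria.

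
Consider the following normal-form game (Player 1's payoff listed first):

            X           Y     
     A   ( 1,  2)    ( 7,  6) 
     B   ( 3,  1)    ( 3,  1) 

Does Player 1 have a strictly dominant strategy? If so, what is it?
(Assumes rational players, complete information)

No strictly dominant strategy exists for Player 1

Work:
A strategy strictly dominates another if it gives a strictly higher payoff against every opponent action. Compare each pair of P1's strategies column-by-column:
  A vs B: [1 vs 3, 7 vs 3] → A does not strictly dominate B (column X: 1 ≤ 3)
  B vs A: [3 vs 1, 3 vs 7] → B does not strictly dominate A (column Y: 3 ≤ 7)
No single strategy strictly dominates all others → no strictly dominant strategy.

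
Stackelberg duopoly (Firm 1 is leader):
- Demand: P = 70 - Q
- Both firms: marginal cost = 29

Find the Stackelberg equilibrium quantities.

q₁* (leader) = 20.5, q₂* (follower) = 10.25

Work:
Follower's reaction: q₂ = (a - c - q₁)/2
Leader substitutes: π₁ = q₁·(a - q₁ - (a-c-q₁)/2 - c)
FOC: q₁* = (70 - 29)/2 = 20.50
Then: q₂* = (70 - 29 - 20.5)/2 = 10.25
Leader has first-mover advantage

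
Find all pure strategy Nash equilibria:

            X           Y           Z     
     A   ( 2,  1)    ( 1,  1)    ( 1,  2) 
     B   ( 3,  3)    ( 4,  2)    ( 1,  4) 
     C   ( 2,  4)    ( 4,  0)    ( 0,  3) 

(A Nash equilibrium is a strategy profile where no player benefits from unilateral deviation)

Nash equilibrium: (A, Z), (B, Z)

Work:
Best responses:
  P1 vs X: payoffs [2, 3, 2] → best response B (payoff 3)
  P1 vs Y: payoffs [1, 4, 4] → best response B/C (payoff 4)
  P1 vs Z: payoffs [1, 1, 0] → best response A/B (payoff 1)
  P2 vs A: payoffs [1, 1, 2] → best response Z (payoff 2)
  P2 vs B: payoffs [3, 2, 4] → best response Z (payoff 4)
  P2 vs C: payoffs [4, 0, 3] → best response X (payoff 4)
Mutual best responses: (A,Z), (B,Z) → Nash equilibria.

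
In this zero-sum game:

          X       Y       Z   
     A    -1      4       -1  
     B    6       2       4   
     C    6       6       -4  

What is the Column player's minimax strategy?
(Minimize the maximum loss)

Column should play Z, value = 4

Work:
Column player minimizes Row's maximum payoff:
Column X: max payoff to Row = 6
Column Y: max payoff to Row = 6
Column Z: max payoff to Row = 4
Minimum is 4, achieved by column Z.
Minimax strategy: Z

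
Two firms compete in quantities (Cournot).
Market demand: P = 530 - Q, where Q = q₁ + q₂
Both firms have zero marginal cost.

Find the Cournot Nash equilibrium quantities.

q₁* = q₂* = 176.67; P* = 176.67

Work:
Profit: π_i = P·q_i = (a - q_i - q_j)·q_i
FOC: ∂π_i/∂q_i = a - 2q_i - q_j = 0
Reaction function: q_i = (530 - q_j)/2
Symmetry: q* = 530/3 = 176.67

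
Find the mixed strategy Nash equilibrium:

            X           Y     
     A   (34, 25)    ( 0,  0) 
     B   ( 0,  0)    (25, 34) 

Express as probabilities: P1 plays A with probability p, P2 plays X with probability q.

p = 0.5763, q = 0.4237

Work:
Find probabilities that make opponent indifferent:
P2 chooses q to make P1 indifferent between A and B
P1 chooses p to make P2 indifferent between X and Y
Mixed NE: P1 plays (A: 0.5763, B: 0.4237), P2 plays (X: 0.4237, Y: 0.5763)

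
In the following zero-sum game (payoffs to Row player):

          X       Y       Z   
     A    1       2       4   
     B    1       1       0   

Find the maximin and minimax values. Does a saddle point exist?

Maximin = 1, Minimax = 1, Saddle: True

Work:
Row minimums: [1, 0] → maximin = 1
Column maximums: [1, 2, 4] → minimax = 1
Saddle point exists! Game value = 1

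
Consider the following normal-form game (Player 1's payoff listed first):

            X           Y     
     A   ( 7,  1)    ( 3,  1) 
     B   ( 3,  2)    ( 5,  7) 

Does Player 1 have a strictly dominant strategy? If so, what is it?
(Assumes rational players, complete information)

No strictly dominant strategy exists for Player 1

Work:
A strategy strictly dominates another if it gives a strictly higher payoff against every opponent action. Compare each pair of P1's strategies column-by-column:
  A vs B: [7 vs 3, 3 vs 5] → A does not strictly dominate B (column Y: 3 ≤ 5)
  B vs A: [3 vs 7, 5 vs 3] → B does not strictly dominate A (column X: 3 ≤ 7)
No single strategy strictly dominates all others → no strictly dominant strategy.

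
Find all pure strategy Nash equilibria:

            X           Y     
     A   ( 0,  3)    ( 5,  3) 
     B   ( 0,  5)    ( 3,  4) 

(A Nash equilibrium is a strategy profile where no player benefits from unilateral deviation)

Nash equilibrium: (A, X), (A, Y), (B, X)

Work:
Best responses:
  P1 vs X: payoffs [0, 0] → best response A/B (payoff 0)
  P1 vs Y: payoffs [5, 3] → best response A (payoff 5)
  P2 vs A: payoffs [3, 3] → best response X/Y (payoff 3)
  P2 vs B: payoffs [5, 4] → best response X (payoff 5)
Mutual best responses: (A,X), (A,Y), (B,X) → Nash equilibria.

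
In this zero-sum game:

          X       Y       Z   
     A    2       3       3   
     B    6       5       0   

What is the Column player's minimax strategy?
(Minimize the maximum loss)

Column should play Z, value = 3

Work:
Column player minimizes Row's maximum payoff:
Column X: max payoff to Row = 6
Column Y: max payoff to Row = 5
Column Z: max payoff to Row = 3
Minimum is 3, achieved by column Z.
Minimax strategy: Z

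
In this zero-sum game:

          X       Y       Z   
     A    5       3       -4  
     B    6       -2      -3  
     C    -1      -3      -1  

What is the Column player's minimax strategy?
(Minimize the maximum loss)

Column should play Z, value = -1

Work:
Column player minimizes Row's maximum payoff:
Column X: max payoff to Row = 6
Column Y: max payoff to Row = 3
Column Z: max payoff to Row = -1
Minimum is -1, achieved by column Z.
Minimax strategy: Z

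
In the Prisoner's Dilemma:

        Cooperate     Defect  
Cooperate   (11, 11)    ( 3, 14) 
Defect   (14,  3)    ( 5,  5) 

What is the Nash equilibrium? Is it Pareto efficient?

(Defect, Defect) is NE; not Pareto efficient

Work:
Defect dominates Cooperate for both players:
If P2 cooperates: Defect (14) > Cooperate (11)
If P2 defects: Defect (5) > Cooperate (3)
NE: (Defect, Defect) with payoff (5, 5)
But (Cooperate, Cooperate) = (11, 11) Pareto dominates (5, 5)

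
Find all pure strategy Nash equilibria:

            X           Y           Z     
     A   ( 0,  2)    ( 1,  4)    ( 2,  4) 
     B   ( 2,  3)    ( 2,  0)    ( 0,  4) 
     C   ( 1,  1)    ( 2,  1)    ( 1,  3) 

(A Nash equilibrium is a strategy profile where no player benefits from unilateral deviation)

Nash equilibrium: (A, Z)

Work:
Best responses:
  P1 vs X: payoffs [0, 2, 1] → best response B (payoff 2)
  P1 vs Y: payoffs [1, 2, 2] → best response B/C (payoff 2)
  P1 vs Z: payoffs [2, 0, 1] → best response A (payoff 2)
  P2 vs A: payoffs [2, 4, 4] → best response Y/Z (payoff 4)
  P2 vs B: payoffs [3, 0, 4] → best response Z (payoff 4)
  P2 vs C: payoffs [1, 1, 3] → best response Z (payoff 3)
Mutual best responses: (A,Z) → Nash equilibria.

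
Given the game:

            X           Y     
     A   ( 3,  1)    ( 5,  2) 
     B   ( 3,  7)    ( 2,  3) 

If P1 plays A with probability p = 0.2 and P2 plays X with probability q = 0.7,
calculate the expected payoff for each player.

E[P1] = 2.88, E[P2] = 4.9

Work:
E[P1] = p·q·π₁(A,X) + p·(1-q)·π₁(A,Y) + (1-p)·q·π₁(B,X) + (1-p)·(1-q)·π₁(B,Y)
= 0.2·0.7·3 + 0.2·0.3·5 + 0.8·0.7·3 + 0.8·0.3·2
= 2.88

E[P2] = 4.9 (similar calculation)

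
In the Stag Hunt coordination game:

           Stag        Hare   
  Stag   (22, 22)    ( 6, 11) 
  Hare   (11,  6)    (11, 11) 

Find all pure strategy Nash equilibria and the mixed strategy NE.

Pure NE: (Stag, Stag) and (Hare, Hare); Mixed NE: p = 0.3125, q = 0.3125

Work:
Check pure NE:
(Stag, Stag): (22, 22) - no unilateral deviation beneficial
(Hare, Hare): (11, 11) - no unilateral deviation beneficial
Mixed NE: P1 plays Stag with p = 0.3125, P2 plays Stag with q = 0.3125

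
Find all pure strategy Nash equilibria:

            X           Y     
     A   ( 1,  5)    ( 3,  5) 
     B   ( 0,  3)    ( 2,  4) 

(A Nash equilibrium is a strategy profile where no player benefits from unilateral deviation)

Nash equilibrium: (A, X), (A, Y)

Work:
Best responses:
  P1 vs X: payoffs [1, 0] → best response A (payoff 1)
  P1 vs Y: payoffs [3, 2] → best response A (payoff 3)
  P2 vs A: payoffs [5, 5] → best response X/Y (payoff 5)
  P2 vs B: payoffs [3, 4] → best response Y (payoff 4)
Mutual best responses: (A,X), (A,Y) → Nash equilibria.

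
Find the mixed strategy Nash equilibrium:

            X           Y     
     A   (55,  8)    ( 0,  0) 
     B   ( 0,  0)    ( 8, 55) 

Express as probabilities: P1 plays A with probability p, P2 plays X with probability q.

p = 0.873, q = 0.127

Work:
Find probabilities that make opponent indifferent:
P2 chooses q to make P1 indifferent between A and B
P1 chooses p to make P2 indifferent between X and Y
Mixed NE: P1 plays (A: 0.873, B: 0.127), P2 plays (X: 0.127, Y: 0.873)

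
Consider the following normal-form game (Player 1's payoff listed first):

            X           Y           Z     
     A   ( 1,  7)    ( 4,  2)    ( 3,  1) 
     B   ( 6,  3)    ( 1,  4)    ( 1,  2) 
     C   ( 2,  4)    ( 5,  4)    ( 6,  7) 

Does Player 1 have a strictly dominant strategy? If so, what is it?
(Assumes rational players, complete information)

No strictly dominant strategy exists for Player 1

Work:
A strategy strictly dominates another if it gives a strictly higher payoff against every opponent action. Compare each pair of P1's strategies column-by-column:
  A vs B: [1 vs 6, 4 vs 1, 3 vs 1] → A does not strictly dominate B (column X: 1 ≤ 6)
  A vs C: [1 vs 2, 4 vs 5, 3 vs 6] → A does not strictly dominate C (column X: 1 ≤ 2)
  B vs A: [6 vs 1, 1 vs 4, 1 vs 3] → B does not strictly dominate A (column Y: 1 ≤ 4)
  B vs C: [6 vs 2, 1 vs 5, 1 vs 6] → B does not strictly dominate C (column Y: 1 ≤ 5)
  C vs A: [2 vs 1, 5 vs 4, 6 vs 3] → C strictly dominates A
  C vs B: [2 vs 6, 5 vs 1, 6 vs 1] → C does not strictly dominate B (column X: 2 ≤ 6)
No single strategy strictly dominates all others → no strictly dominant strategy.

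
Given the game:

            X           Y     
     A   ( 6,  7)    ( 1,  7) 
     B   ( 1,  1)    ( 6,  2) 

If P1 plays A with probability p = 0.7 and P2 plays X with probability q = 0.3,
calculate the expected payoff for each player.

E[P1] = 3.1, E[P2] = 5.41

Work:
E[P1] = p·q·π₁(A,X) + p·(1-q)·π₁(A,Y) + (1-p)·q·π₁(B,X) + (1-p)·(1-q)·π₁(B,Y)
= 0.7·0.3·6 + 0.7·0.7·1 + 0.3·0.3·1 + 0.3·0.7·6
= 3.1

E[P2] = 5.41 (similar calculation)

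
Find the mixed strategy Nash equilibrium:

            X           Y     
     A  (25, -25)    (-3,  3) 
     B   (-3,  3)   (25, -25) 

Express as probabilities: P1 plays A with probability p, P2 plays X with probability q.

p = 0.5, q = 0.5

Work:
Find probabilities that make opponent indifferent:
P2 chooses q to make P1 indifferent between A and B
P1 chooses p to make P2 indifferent between X and Y
Mixed NE: P1 plays (A: 0.5, B: 0.5), P2 plays (X: 0.5, Y: 0.5)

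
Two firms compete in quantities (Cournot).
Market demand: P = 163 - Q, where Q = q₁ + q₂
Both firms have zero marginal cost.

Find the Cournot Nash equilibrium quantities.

q₁* = q₂* = 54.33; P* = 54.33

Work:
Profit: π_i = P·q_i = (a - q_i - q_j)·q_i
FOC: ∂π_i/∂q_i = a - 2q_i - q_j = 0
Reaction function: q_i = (163 - q_j)/2
Symmetry: q* = 163/3 = 54.33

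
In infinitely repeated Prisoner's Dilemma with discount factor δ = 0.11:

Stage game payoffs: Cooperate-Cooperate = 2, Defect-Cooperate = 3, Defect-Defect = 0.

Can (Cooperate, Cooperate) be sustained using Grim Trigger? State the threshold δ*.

δ* = 0.3333; since δ = 0.11 < 0.3333, cooperation cannot be sustained

Work:
For Grim Trigger:
Cooperate forever: 2/(1-δ)
Defect then punished: 3 + 0·δ/(1-δ)
Need: 2/(1-δ) ≥ 3 + 0·δ/(1-δ)
Solving: δ ≥ (T-R)/(T-P) = (3-2)/(3-0) = 0.3333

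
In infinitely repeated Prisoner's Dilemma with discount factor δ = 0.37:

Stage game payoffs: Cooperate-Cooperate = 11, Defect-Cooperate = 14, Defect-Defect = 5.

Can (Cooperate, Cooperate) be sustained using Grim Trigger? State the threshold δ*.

δ* = 0.3333; since δ = 0.37 ≥ 0.3333, cooperation can be sustained

Work:
For Grim Trigger:
Cooperate forever: 11/(1-δ)
Defect then punished: 14 + 5·δ/(1-δ)
Need: 11/(1-δ) ≥ 14 + 5·δ/(1-δ)
Solving: δ ≥ (T-R)/(T-P) = (14-11)/(14-5) = 0.3333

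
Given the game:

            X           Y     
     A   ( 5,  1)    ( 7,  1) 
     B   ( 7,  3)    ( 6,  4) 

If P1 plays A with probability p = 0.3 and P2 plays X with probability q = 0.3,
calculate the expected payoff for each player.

E[P1] = 6.33, E[P2] = 2.89

Work:
E[P1] = p·q·π₁(A,X) + p·(1-q)·π₁(A,Y) + (1-p)·q·π₁(B,X) + (1-p)·(1-q)·π₁(B,Y)
= 0.3·0.3·5 + 0.3·0.7·7 + 0.7·0.3·7 + 0.7·0.7·6
= 6.33

E[P2] = 2.89 (similar calculation)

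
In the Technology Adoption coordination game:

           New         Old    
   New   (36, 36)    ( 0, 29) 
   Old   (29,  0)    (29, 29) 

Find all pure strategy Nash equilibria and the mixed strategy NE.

Pure NE: (New, New) and (Old, Old); Mixed NE: p = 0.8056, q = 0.8056

Work:
Check pure NE:
(New, New): (36, 36) - no unilateral deviation beneficial
(Old, Old): (29, 29) - no unilateral deviation beneficial
Mixed NE: P1 plays New with p = 0.8056, P2 plays New with q = 0.8056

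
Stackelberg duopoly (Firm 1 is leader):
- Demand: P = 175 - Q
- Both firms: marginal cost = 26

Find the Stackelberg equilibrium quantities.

q₁* (leader) = 74.5, q₂* (follower) = 37.25

Work:
Follower's reaction: q₂ = (a - c - q₁)/2
Leader substitutes: π₁ = q₁·(a - q₁ - (a-c-q₁)/2 - c)
FOC: q₁* = (175 - 26)/2 = 74.50
Then: q₂* = (175 - 26 - 74.5)/2 = 37.25
Leader has first-mover advantage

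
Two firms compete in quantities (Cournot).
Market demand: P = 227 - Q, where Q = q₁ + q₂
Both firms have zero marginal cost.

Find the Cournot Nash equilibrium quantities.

q₁* = q₂* = 75.67; P* = 75.67

Work:
Profit: π_i = P·q_i = (a - q_i - q_j)·q_i
FOC: ∂π_i/∂q_i = a - 2q_i - q_j = 0
Reaction function: q_i = (227 - q_j)/2
Symmetry: q* = 227/3 = 75.67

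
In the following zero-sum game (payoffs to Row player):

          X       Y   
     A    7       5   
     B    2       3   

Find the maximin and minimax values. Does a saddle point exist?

Maximin = 5, Minimax = 5, Saddle: True

Work:
Row minimums: [5, 2] → maximin = 5
Column maximums: [7, 5] → minimax = 5
Saddle point exists! Game value = 5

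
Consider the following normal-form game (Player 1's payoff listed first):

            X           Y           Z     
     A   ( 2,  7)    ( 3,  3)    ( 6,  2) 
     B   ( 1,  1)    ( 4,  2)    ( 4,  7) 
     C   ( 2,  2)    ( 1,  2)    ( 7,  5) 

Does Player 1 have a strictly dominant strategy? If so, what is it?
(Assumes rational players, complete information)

No strictly dominant strategy exists for Player 1

Work:
A strategy strictly dominates another if it gives a strictly higher payoff against every opponent action. Compare each pair of P1's strategies column-by-column:
  A vs B: [2 vs 1, 3 vs 4, 6 vs 4] → A does not strictly dominate B (column Y: 3 ≤ 4)
  A vs C: [2 vs 2, 3 vs 1, 6 vs 7] → A does not strictly dominate C (column X: 2 ≤ 2)
  B vs A: [1 vs 2, 4 vs 3, 4 vs 6] → B does not strictly dominate A (column X: 1 ≤ 2)
  B vs C: [1 vs 2, 4 vs 1, 4 vs 7] → B does not strictly dominate C (column X: 1 ≤ 2)
  C vs A: [2 vs 2, 1 vs 3, 7 vs 6] → C does not strictly dominate A (column X: 2 ≤ 2)
  C vs B: [2 vs 1, 1 vs 4, 7 vs 4] → C does not strictly dominate B (column Y: 1 ≤ 4)
No single strategy strictly dominates all others → no strictly dominant strategy.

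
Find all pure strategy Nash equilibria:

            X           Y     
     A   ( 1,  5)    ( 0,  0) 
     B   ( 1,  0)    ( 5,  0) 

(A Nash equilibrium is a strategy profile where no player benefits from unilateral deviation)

Nash equilibrium: (A, X), (B, X), (B, Y)

Work:
Best responses:
  P1 vs X: payoffs [1, 1] → best response A/B (payoff 1)
  P1 vs Y: payoffs [0, 5] → best response B (payoff 5)
  P2 vs A: payoffs [5, 0] → best response X (payoff 5)
  P2 vs B: payoffs [0, 0] → best response X/Y (payoff 0)
Mutual best responses: (A,X), (B,X), (B,Y) → Nash equilibria.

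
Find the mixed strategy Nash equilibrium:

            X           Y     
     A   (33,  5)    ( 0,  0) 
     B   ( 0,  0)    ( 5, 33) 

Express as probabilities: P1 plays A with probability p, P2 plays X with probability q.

p = 0.8684, q = 0.1316

Work:
Find probabilities that make opponent indifferent:
P2 chooses q to make P1 indifferent between A and B
P1 chooses p to make P2 indifferent between X and Y
Mixed NE: P1 plays (A: 0.8684, B: 0.1316), P2 plays (X: 0.1316, Y: 0.8684)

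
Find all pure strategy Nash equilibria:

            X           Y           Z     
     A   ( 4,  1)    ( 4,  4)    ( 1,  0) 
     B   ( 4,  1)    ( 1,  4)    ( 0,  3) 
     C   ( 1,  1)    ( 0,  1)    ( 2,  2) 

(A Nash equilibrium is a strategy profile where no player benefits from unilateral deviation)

Nash equilibrium: (A, Y), (C, Z)

Work:
Best responses:
  P1 vs X: payoffs [4, 4, 1] → best response A/B (payoff 4)
  P1 vs Y: payoffs [4, 1, 0] → best response A (payoff 4)
  P1 vs Z: payoffs [1, 0, 2] → best response C (payoff 2)
  P2 vs A: payoffs [1, 4, 0] → best response Y (payoff 4)
  P2 vs B: payoffs [1, 4, 3] → best response Y (payoff 4)
  P2 vs C: payoffs [1, 1, 2] → best response Z (payoff 2)
Mutual best responses: (A,Y), (C,Z) → Nash equilibria.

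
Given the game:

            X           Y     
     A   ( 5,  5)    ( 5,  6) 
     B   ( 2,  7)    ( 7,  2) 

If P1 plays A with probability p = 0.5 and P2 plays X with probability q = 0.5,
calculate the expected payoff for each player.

E[P1] = 4.75, E[P2] = 5.0

Work:
E[P1] = p·q·π₁(A,X) + p·(1-q)·π₁(A,Y) + (1-p)·q·π₁(B,X) + (1-p)·(1-q)·π₁(B,Y)
= 0.5·0.5·5 + 0.5·0.5·5 + 0.5·0.5·2 + 0.5·0.5·7
= 4.75

E[P2] = 5.0 (similar calculation)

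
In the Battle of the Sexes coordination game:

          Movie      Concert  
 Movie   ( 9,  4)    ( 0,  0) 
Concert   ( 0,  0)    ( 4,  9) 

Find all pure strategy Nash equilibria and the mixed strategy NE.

Pure NE: (Movie, Movie) and (Concert, Concert); Mixed NE: p = 0.6923, q = 0.3077

Work:
Check pure NE:
(Movie, Movie): (9, 4) - no unilateral deviation beneficial
(Concert, Concert): (4, 9) - no unilateral deviation beneficial
Mixed NE: P1 plays Movie with p = 0.6923, P2 plays Movie with q = 0.3077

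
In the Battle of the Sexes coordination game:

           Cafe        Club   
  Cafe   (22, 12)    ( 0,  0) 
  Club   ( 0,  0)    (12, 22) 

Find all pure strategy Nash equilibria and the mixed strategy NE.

Pure NE: (Cafe, Cafe) and (Club, Club); Mixed NE: p = 0.6471, q = 0.3529

Work:
Check pure NE:
(Cafe, Cafe): (22, 12) - no unilateral deviation beneficial
(Club, Club): (12, 22) - no unilateral deviation beneficial
Mixed NE: P1 plays Cafe with p = 0.6471, P2 plays Cafe with q = 0.3529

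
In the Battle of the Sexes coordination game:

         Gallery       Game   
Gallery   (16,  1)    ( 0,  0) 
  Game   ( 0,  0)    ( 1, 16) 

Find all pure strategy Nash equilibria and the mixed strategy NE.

Pure NE: (Gallery, Gallery) and (Game, Game); Mixed NE: p = 0.9412, q = 0.0588

Work:
Check pure NE:
(Gallery, Gallery): (16, 1) - no unilateral deviation beneficial
(Game, Game): (1, 16) - no unilateral deviation beneficial
Mixed NE: P1 plays Gallery with p = 0.9412, P2 plays Gallery with q = 0.0588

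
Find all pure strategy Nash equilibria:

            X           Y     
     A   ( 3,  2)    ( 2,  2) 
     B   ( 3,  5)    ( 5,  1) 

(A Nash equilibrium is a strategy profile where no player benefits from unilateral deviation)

Nash equilibrium: (A, X), (B, X)

Work:
Best responses:
  P1 vs X: payoffs [3, 3] → best response A/B (payoff 3)
  P1 vs Y: payoffs [2, 5] → best response B (payoff 5)
  P2 vs A: payoffs [2, 2] → best response X/Y (payoff 2)
  P2 vs B: payoffs [5, 1] → best response X (payoff 5)
Mutual best responses: (A,X), (B,X) → Nash equilibria.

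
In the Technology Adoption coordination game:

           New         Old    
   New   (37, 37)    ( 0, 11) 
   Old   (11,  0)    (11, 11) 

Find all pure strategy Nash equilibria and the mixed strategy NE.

Pure NE: (New, New) and (Old, Old); Mixed NE: p = 0.2973, q = 0.2973

Work:
Check pure NE:
(New, New): (37, 37) - no unilateral deviation beneficial
(Old, Old): (11, 11) - no unilateral deviation beneficial
Mixed NE: P1 plays New with p = 0.2973, P2 plays New with q = 0.2973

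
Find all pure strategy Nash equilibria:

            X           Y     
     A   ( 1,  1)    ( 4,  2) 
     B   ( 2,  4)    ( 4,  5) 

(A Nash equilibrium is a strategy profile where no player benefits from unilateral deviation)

Nash equilibrium: (A, Y), (B, Y)

Work:
Best responses:
  P1 vs X: payoffs [1, 2] → best response B (payoff 2)
  P1 vs Y: payoffs [4, 4] → best response A/B (payoff 4)
  P2 vs A: payoffs [1, 2] → best response Y (payoff 2)
  P2 vs B: payoffs [4, 5] → best response Y (payoff 5)
Mutual best responses: (A,Y), (B,Y) → Nash equilibria.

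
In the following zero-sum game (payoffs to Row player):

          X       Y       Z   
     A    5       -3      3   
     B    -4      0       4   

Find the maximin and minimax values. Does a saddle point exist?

Maximin = -3, Minimax = 0, Saddle: False

Work:
Row minimums: [-3, -4] → maximin = -3
Column maximums: [5, 0, 4] → minimax = 0
No saddle point (maximin ≠ minimax). Mixed strategy needed.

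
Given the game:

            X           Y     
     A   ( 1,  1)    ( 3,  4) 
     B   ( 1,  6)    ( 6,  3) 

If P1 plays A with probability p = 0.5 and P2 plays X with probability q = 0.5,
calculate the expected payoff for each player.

E[P1] = 2.75, E[P2] = 3.5

Work:
E[P1] = p·q·π₁(A,X) + p·(1-q)·π₁(A,Y) + (1-p)·q·π₁(B,X) + (1-p)·(1-q)·π₁(B,Y)
= 0.5·0.5·1 + 0.5·0.5·3 + 0.5·0.5·1 + 0.5·0.5·6
= 2.75

E[P2] = 3.5 (similar calculation)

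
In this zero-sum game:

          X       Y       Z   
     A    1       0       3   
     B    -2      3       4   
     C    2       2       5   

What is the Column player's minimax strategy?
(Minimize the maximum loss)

Column should play X, value = 2

Work:
Column player minimizes Row's maximum payoff:
Column X: max payoff to Row = 2
Column Y: max payoff to Row = 3
Column Z: max payoff to Row = 5
Minimum is 2, achieved by column X.
Minimax strategy: X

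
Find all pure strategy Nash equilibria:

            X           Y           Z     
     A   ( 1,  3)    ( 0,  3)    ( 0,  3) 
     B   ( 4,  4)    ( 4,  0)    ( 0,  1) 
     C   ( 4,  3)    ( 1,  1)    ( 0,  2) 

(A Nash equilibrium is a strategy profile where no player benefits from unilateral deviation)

Nash equilibrium: (A, Z), (B, X), (C, X)

Work:
Best responses:
  P1 vs X: payoffs [1, 4, 4] → best response B/C (payoff 4)
  P1 vs Y: payoffs [0, 4, 1] → best response B (payoff 4)
  P1 vs Z: payoffs [0, 0, 0] → best response A/B/C (payoff 0)
  P2 vs A: payoffs [3, 3, 3] → best response X/Y/Z (payoff 3)
  P2 vs B: payoffs [4, 0, 1] → best response X (payoff 4)
  P2 vs C: payoffs [3, 1, 2] → best response X (payoff 3)
Mutual best responses: (A,Z), (B,X), (C,X) → Nash equilibria.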